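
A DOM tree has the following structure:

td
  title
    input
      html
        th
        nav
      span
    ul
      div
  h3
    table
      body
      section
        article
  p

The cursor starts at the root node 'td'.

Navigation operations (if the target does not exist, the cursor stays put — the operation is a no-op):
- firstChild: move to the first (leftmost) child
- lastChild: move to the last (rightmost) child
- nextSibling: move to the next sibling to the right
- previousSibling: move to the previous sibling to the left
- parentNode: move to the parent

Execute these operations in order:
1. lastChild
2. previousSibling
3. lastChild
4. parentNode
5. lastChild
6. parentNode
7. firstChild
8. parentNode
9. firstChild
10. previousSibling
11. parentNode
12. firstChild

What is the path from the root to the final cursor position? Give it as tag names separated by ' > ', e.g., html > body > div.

Answer: td > h3 > table

Derivation:
After 1 (lastChild): p
After 2 (previousSibling): h3
After 3 (lastChild): table
After 4 (parentNode): h3
After 5 (lastChild): table
After 6 (parentNode): h3
After 7 (firstChild): table
After 8 (parentNode): h3
After 9 (firstChild): table
After 10 (previousSibling): table (no-op, stayed)
After 11 (parentNode): h3
After 12 (firstChild): table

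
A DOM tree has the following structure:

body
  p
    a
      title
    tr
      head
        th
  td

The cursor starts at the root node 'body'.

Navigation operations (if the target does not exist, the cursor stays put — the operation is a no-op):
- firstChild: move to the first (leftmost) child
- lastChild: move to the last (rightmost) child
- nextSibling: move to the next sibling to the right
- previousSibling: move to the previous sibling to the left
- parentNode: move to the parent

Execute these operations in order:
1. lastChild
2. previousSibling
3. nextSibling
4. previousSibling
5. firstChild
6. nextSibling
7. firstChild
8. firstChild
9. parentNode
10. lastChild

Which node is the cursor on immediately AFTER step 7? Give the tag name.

Answer: head

Derivation:
After 1 (lastChild): td
After 2 (previousSibling): p
After 3 (nextSibling): td
After 4 (previousSibling): p
After 5 (firstChild): a
After 6 (nextSibling): tr
After 7 (firstChild): head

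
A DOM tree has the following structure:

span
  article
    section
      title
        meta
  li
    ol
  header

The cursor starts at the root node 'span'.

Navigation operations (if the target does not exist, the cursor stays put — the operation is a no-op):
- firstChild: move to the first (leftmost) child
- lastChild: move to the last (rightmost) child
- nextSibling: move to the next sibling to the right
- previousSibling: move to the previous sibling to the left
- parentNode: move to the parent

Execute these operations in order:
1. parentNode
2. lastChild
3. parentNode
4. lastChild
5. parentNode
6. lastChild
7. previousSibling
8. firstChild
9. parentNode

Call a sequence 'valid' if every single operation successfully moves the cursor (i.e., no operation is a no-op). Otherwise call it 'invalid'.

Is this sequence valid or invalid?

Answer: invalid

Derivation:
After 1 (parentNode): span (no-op, stayed)
After 2 (lastChild): header
After 3 (parentNode): span
After 4 (lastChild): header
After 5 (parentNode): span
After 6 (lastChild): header
After 7 (previousSibling): li
After 8 (firstChild): ol
After 9 (parentNode): li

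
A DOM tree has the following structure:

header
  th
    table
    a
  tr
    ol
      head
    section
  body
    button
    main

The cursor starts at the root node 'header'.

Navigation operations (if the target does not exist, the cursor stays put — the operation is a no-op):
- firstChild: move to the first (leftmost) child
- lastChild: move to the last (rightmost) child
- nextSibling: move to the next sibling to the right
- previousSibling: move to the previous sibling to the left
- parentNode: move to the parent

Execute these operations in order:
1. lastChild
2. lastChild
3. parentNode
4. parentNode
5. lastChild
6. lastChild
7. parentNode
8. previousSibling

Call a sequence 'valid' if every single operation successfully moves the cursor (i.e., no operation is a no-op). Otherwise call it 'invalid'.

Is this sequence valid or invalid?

Answer: valid

Derivation:
After 1 (lastChild): body
After 2 (lastChild): main
After 3 (parentNode): body
After 4 (parentNode): header
After 5 (lastChild): body
After 6 (lastChild): main
After 7 (parentNode): body
After 8 (previousSibling): tr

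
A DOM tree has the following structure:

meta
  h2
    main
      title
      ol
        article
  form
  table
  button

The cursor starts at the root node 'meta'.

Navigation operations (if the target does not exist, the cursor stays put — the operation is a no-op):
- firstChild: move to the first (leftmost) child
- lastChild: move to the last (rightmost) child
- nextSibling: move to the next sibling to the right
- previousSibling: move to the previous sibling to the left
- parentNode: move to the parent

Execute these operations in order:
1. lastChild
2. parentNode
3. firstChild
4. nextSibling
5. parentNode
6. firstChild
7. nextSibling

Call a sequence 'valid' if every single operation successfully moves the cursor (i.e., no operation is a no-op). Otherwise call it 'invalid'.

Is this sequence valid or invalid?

After 1 (lastChild): button
After 2 (parentNode): meta
After 3 (firstChild): h2
After 4 (nextSibling): form
After 5 (parentNode): meta
After 6 (firstChild): h2
After 7 (nextSibling): form

Answer: valid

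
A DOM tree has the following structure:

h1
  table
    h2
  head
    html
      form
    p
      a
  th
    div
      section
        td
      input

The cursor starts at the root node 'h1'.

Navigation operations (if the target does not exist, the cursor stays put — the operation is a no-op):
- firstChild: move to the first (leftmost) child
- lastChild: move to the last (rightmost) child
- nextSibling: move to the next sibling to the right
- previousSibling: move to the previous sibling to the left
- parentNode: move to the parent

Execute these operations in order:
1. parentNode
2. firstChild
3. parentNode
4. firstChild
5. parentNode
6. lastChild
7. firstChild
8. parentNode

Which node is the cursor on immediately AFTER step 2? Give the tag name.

Answer: table

Derivation:
After 1 (parentNode): h1 (no-op, stayed)
After 2 (firstChild): table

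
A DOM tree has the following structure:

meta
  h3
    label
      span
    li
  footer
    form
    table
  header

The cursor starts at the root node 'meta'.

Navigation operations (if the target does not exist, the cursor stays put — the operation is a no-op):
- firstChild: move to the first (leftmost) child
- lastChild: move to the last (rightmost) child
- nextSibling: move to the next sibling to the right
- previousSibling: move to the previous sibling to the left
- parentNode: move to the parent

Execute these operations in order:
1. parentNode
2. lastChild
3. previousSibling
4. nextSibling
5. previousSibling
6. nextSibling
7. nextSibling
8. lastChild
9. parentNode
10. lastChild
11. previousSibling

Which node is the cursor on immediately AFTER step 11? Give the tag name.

Answer: footer

Derivation:
After 1 (parentNode): meta (no-op, stayed)
After 2 (lastChild): header
After 3 (previousSibling): footer
After 4 (nextSibling): header
After 5 (previousSibling): footer
After 6 (nextSibling): header
After 7 (nextSibling): header (no-op, stayed)
After 8 (lastChild): header (no-op, stayed)
After 9 (parentNode): meta
After 10 (lastChild): header
After 11 (previousSibling): footer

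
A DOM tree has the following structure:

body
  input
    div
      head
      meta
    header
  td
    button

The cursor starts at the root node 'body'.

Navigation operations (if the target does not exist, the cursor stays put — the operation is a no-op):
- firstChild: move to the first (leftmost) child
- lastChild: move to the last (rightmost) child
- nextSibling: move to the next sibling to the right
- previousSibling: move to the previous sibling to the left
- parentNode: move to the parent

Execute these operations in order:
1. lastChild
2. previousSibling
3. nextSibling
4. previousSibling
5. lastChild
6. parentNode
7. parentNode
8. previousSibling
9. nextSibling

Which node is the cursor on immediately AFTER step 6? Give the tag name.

After 1 (lastChild): td
After 2 (previousSibling): input
After 3 (nextSibling): td
After 4 (previousSibling): input
After 5 (lastChild): header
After 6 (parentNode): input

Answer: input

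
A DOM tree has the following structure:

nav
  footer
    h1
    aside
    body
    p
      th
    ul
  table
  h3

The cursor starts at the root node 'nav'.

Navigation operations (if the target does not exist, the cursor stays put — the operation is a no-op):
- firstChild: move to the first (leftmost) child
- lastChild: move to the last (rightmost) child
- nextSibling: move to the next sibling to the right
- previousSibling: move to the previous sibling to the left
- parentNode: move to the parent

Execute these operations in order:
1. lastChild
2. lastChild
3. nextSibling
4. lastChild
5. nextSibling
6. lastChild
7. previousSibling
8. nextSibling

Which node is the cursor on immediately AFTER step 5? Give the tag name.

Answer: h3

Derivation:
After 1 (lastChild): h3
After 2 (lastChild): h3 (no-op, stayed)
After 3 (nextSibling): h3 (no-op, stayed)
After 4 (lastChild): h3 (no-op, stayed)
After 5 (nextSibling): h3 (no-op, stayed)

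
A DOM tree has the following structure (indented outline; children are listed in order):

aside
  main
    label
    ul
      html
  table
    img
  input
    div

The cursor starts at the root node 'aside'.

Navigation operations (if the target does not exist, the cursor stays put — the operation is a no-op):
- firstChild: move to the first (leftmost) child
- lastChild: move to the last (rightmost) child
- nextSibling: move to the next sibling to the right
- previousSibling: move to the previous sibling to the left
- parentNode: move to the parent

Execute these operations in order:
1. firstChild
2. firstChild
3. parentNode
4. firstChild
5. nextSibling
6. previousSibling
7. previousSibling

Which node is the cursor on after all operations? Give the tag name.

Answer: label

Derivation:
After 1 (firstChild): main
After 2 (firstChild): label
After 3 (parentNode): main
After 4 (firstChild): label
After 5 (nextSibling): ul
After 6 (previousSibling): label
After 7 (previousSibling): label (no-op, stayed)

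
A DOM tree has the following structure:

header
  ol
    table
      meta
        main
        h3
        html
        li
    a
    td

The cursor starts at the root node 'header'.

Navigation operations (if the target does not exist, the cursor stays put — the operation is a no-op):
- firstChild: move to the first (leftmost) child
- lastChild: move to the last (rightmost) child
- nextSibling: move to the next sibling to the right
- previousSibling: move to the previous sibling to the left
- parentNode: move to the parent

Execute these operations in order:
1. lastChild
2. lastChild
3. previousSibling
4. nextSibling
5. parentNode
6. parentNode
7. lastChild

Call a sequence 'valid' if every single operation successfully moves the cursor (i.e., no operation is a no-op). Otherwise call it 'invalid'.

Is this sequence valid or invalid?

After 1 (lastChild): ol
After 2 (lastChild): td
After 3 (previousSibling): a
After 4 (nextSibling): td
After 5 (parentNode): ol
After 6 (parentNode): header
After 7 (lastChild): ol

Answer: valid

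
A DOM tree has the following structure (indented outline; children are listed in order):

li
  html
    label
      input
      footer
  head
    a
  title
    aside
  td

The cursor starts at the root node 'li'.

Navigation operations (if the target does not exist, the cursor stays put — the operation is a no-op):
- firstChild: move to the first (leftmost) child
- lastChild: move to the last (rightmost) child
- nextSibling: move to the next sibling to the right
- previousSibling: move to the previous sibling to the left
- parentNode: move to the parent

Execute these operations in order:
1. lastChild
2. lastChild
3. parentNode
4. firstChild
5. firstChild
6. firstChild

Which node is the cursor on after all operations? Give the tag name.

After 1 (lastChild): td
After 2 (lastChild): td (no-op, stayed)
After 3 (parentNode): li
After 4 (firstChild): html
After 5 (firstChild): label
After 6 (firstChild): input

Answer: input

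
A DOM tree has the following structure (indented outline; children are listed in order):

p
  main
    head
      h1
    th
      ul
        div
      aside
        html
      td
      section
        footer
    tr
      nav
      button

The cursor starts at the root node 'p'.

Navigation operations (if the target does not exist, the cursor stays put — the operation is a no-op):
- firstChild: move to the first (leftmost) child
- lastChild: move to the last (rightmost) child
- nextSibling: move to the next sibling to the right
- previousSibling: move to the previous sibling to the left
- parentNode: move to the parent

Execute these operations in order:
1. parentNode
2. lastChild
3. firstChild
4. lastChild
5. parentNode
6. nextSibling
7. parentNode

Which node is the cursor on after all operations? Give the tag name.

Answer: main

Derivation:
After 1 (parentNode): p (no-op, stayed)
After 2 (lastChild): main
After 3 (firstChild): head
After 4 (lastChild): h1
After 5 (parentNode): head
After 6 (nextSibling): th
After 7 (parentNode): main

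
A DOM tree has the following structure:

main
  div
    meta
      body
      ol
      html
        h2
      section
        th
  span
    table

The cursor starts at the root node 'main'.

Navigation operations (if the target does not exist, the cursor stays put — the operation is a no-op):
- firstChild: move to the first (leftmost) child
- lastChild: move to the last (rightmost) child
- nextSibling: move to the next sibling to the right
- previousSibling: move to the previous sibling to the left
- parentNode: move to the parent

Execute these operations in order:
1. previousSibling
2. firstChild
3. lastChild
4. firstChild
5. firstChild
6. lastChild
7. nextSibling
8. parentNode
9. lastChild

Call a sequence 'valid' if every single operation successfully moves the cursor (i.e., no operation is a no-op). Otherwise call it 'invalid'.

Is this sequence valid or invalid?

After 1 (previousSibling): main (no-op, stayed)
After 2 (firstChild): div
After 3 (lastChild): meta
After 4 (firstChild): body
After 5 (firstChild): body (no-op, stayed)
After 6 (lastChild): body (no-op, stayed)
After 7 (nextSibling): ol
After 8 (parentNode): meta
After 9 (lastChild): section

Answer: invalid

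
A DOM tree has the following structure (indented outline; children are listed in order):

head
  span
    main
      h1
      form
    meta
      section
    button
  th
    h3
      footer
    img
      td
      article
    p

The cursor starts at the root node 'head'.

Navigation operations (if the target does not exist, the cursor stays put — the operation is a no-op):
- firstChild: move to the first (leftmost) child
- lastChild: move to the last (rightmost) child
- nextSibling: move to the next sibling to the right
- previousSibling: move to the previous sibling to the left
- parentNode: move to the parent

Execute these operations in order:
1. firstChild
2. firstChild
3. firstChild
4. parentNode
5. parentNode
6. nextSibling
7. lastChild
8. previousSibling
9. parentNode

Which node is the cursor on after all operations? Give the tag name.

After 1 (firstChild): span
After 2 (firstChild): main
After 3 (firstChild): h1
After 4 (parentNode): main
After 5 (parentNode): span
After 6 (nextSibling): th
After 7 (lastChild): p
After 8 (previousSibling): img
After 9 (parentNode): th

Answer: th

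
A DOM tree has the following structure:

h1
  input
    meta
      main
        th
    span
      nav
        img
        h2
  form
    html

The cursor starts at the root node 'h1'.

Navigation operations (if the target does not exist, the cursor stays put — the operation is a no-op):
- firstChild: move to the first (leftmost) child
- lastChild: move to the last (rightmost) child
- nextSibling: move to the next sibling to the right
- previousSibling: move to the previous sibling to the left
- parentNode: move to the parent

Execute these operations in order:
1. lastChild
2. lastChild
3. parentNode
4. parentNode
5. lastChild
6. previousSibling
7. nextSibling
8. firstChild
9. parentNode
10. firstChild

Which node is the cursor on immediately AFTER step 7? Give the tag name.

After 1 (lastChild): form
After 2 (lastChild): html
After 3 (parentNode): form
After 4 (parentNode): h1
After 5 (lastChild): form
After 6 (previousSibling): input
After 7 (nextSibling): form

Answer: form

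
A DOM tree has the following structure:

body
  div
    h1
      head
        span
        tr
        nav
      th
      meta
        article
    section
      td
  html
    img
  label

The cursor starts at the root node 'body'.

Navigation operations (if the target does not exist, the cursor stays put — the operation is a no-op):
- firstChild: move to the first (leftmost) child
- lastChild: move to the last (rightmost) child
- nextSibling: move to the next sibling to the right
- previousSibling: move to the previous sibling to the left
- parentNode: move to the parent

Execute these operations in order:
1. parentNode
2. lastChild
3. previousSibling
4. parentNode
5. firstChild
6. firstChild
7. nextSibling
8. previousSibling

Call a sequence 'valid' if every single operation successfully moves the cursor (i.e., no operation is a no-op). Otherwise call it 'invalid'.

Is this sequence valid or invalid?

Answer: invalid

Derivation:
After 1 (parentNode): body (no-op, stayed)
After 2 (lastChild): label
After 3 (previousSibling): html
After 4 (parentNode): body
After 5 (firstChild): div
After 6 (firstChild): h1
After 7 (nextSibling): section
After 8 (previousSibling): h1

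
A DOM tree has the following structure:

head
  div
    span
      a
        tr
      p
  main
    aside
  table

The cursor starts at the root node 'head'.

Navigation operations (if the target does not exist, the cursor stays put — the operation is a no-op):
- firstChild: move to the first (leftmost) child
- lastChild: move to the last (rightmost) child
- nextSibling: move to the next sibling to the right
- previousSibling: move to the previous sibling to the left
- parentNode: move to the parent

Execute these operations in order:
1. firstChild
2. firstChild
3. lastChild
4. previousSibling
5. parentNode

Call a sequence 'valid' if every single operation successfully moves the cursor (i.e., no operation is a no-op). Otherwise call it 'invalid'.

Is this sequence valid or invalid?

Answer: valid

Derivation:
After 1 (firstChild): div
After 2 (firstChild): span
After 3 (lastChild): p
After 4 (previousSibling): a
After 5 (parentNode): span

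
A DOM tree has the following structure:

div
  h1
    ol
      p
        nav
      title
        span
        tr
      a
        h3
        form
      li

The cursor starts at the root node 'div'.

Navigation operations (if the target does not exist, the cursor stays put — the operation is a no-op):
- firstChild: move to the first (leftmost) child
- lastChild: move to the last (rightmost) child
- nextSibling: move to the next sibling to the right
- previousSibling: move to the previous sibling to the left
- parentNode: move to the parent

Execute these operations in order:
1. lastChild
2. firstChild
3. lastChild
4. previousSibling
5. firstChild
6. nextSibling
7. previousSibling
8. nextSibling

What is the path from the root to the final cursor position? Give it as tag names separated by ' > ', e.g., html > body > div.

Answer: div > h1 > ol > a > form

Derivation:
After 1 (lastChild): h1
After 2 (firstChild): ol
After 3 (lastChild): li
After 4 (previousSibling): a
After 5 (firstChild): h3
After 6 (nextSibling): form
After 7 (previousSibling): h3
After 8 (nextSibling): form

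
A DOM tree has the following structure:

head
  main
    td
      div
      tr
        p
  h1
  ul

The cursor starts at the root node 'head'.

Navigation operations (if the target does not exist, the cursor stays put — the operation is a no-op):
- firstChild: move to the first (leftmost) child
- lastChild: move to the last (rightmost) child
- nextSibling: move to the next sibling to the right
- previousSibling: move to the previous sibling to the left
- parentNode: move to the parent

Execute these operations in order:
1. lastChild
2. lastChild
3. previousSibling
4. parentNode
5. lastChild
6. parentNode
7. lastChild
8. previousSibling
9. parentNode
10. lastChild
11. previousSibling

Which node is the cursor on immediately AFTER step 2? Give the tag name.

After 1 (lastChild): ul
After 2 (lastChild): ul (no-op, stayed)

Answer: ul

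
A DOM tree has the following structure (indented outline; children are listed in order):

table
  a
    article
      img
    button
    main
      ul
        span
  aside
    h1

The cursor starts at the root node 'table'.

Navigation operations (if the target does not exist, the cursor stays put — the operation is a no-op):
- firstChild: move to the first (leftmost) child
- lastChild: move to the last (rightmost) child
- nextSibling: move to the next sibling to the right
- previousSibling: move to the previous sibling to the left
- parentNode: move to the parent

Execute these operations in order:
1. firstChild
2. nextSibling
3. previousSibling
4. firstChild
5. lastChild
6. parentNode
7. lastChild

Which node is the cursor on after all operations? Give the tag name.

After 1 (firstChild): a
After 2 (nextSibling): aside
After 3 (previousSibling): a
After 4 (firstChild): article
After 5 (lastChild): img
After 6 (parentNode): article
After 7 (lastChild): img

Answer: img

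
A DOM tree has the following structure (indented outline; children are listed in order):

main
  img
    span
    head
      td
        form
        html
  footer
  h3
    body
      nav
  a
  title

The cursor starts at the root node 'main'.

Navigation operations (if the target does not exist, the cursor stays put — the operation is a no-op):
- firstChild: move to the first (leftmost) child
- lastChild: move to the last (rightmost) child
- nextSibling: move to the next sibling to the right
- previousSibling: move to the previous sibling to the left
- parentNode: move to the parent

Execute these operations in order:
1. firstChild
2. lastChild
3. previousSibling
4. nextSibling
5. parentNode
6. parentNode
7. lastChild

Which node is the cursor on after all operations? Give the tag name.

After 1 (firstChild): img
After 2 (lastChild): head
After 3 (previousSibling): span
After 4 (nextSibling): head
After 5 (parentNode): img
After 6 (parentNode): main
After 7 (lastChild): title

Answer: title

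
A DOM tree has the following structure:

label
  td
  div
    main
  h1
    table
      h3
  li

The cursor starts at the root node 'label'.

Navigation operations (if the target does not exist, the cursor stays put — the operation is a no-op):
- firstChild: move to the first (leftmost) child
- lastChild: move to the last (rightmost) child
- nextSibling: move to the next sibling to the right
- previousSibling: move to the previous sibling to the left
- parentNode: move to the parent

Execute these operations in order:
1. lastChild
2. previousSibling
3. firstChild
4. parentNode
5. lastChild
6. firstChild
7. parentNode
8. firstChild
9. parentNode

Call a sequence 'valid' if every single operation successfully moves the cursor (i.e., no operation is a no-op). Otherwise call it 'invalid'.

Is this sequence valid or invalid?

After 1 (lastChild): li
After 2 (previousSibling): h1
After 3 (firstChild): table
After 4 (parentNode): h1
After 5 (lastChild): table
After 6 (firstChild): h3
After 7 (parentNode): table
After 8 (firstChild): h3
After 9 (parentNode): table

Answer: valid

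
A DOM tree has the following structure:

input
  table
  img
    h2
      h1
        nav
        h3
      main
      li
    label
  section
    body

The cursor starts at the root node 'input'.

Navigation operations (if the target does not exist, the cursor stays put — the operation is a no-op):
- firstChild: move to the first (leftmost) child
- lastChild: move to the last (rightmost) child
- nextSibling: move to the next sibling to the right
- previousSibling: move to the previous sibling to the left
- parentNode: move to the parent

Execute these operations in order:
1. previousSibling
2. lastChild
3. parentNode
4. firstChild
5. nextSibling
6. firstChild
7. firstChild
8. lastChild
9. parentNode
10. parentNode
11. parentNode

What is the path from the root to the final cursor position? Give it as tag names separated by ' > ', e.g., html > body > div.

Answer: input > img

Derivation:
After 1 (previousSibling): input (no-op, stayed)
After 2 (lastChild): section
After 3 (parentNode): input
After 4 (firstChild): table
After 5 (nextSibling): img
After 6 (firstChild): h2
After 7 (firstChild): h1
After 8 (lastChild): h3
After 9 (parentNode): h1
After 10 (parentNode): h2
After 11 (parentNode): img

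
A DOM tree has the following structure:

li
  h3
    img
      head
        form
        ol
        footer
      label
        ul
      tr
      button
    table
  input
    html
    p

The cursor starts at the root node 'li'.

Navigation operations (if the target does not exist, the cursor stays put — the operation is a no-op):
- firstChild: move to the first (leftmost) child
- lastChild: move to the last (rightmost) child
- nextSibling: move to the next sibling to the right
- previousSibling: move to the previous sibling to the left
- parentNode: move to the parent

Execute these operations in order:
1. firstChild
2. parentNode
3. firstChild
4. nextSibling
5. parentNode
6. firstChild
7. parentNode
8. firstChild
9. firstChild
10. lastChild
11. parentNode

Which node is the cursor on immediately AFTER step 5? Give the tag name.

Answer: li

Derivation:
After 1 (firstChild): h3
After 2 (parentNode): li
After 3 (firstChild): h3
After 4 (nextSibling): input
After 5 (parentNode): li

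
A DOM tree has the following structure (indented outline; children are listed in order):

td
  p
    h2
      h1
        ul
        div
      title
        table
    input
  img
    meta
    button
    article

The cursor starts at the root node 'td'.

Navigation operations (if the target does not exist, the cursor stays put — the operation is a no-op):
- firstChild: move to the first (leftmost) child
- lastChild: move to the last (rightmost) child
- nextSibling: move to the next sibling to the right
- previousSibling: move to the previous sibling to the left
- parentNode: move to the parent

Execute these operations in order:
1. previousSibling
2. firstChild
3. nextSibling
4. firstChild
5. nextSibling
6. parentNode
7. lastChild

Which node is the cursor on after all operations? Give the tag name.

Answer: article

Derivation:
After 1 (previousSibling): td (no-op, stayed)
After 2 (firstChild): p
After 3 (nextSibling): img
After 4 (firstChild): meta
After 5 (nextSibling): button
After 6 (parentNode): img
After 7 (lastChild): article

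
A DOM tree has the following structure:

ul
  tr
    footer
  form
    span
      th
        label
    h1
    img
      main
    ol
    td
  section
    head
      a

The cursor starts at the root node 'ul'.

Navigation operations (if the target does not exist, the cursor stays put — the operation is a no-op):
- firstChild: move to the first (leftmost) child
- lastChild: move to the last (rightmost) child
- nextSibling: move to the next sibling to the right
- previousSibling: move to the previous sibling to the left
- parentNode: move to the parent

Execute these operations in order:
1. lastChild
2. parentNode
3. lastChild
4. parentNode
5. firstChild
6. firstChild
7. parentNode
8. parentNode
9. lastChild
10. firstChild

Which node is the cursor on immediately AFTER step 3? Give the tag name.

Answer: section

Derivation:
After 1 (lastChild): section
After 2 (parentNode): ul
After 3 (lastChild): section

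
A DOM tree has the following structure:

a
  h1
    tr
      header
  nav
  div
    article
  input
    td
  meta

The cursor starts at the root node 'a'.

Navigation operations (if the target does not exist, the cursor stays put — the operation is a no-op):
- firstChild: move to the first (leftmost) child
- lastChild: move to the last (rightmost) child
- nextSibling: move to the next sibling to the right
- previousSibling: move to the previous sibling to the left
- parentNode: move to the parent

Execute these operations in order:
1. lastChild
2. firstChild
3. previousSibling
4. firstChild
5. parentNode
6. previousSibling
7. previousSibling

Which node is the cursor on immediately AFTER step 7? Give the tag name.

After 1 (lastChild): meta
After 2 (firstChild): meta (no-op, stayed)
After 3 (previousSibling): input
After 4 (firstChild): td
After 5 (parentNode): input
After 6 (previousSibling): div
After 7 (previousSibling): nav

Answer: nav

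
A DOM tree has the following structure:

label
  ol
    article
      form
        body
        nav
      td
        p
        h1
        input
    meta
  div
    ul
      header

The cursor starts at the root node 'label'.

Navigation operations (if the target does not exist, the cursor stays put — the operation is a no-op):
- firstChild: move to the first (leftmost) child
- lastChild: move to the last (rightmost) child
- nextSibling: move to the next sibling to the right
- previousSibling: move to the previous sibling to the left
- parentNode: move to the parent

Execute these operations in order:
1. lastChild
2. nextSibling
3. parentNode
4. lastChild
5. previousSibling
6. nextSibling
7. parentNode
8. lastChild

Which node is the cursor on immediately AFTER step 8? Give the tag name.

After 1 (lastChild): div
After 2 (nextSibling): div (no-op, stayed)
After 3 (parentNode): label
After 4 (lastChild): div
After 5 (previousSibling): ol
After 6 (nextSibling): div
After 7 (parentNode): label
After 8 (lastChild): div

Answer: div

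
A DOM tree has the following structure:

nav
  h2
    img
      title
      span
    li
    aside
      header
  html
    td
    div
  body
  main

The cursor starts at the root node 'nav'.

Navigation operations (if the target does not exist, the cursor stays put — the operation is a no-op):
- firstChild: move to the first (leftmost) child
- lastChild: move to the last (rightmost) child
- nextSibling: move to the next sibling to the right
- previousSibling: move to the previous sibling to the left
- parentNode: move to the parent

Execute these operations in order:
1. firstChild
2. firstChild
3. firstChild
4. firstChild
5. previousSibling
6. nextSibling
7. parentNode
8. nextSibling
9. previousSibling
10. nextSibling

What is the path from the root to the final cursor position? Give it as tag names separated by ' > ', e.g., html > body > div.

After 1 (firstChild): h2
After 2 (firstChild): img
After 3 (firstChild): title
After 4 (firstChild): title (no-op, stayed)
After 5 (previousSibling): title (no-op, stayed)
After 6 (nextSibling): span
After 7 (parentNode): img
After 8 (nextSibling): li
After 9 (previousSibling): img
After 10 (nextSibling): li

Answer: nav > h2 > li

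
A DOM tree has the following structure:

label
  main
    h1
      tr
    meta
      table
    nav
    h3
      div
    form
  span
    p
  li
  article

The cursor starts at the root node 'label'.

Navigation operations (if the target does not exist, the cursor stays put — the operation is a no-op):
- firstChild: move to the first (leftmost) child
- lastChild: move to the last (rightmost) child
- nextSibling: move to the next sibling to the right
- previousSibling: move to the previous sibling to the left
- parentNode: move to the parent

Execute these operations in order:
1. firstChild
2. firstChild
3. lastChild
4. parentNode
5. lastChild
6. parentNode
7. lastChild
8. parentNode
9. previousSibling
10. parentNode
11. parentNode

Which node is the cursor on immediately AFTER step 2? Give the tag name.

Answer: h1

Derivation:
After 1 (firstChild): main
After 2 (firstChild): h1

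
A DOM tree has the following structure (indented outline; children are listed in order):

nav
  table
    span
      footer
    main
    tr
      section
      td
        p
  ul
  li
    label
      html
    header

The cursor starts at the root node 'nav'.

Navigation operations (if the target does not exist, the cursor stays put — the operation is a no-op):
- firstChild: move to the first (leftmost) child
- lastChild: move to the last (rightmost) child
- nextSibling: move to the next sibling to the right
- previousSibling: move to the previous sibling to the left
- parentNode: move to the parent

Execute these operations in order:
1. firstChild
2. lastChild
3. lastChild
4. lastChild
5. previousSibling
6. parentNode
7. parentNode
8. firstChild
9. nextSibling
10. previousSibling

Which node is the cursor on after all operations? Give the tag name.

Answer: section

Derivation:
After 1 (firstChild): table
After 2 (lastChild): tr
After 3 (lastChild): td
After 4 (lastChild): p
After 5 (previousSibling): p (no-op, stayed)
After 6 (parentNode): td
After 7 (parentNode): tr
After 8 (firstChild): section
After 9 (nextSibling): td
After 10 (previousSibling): section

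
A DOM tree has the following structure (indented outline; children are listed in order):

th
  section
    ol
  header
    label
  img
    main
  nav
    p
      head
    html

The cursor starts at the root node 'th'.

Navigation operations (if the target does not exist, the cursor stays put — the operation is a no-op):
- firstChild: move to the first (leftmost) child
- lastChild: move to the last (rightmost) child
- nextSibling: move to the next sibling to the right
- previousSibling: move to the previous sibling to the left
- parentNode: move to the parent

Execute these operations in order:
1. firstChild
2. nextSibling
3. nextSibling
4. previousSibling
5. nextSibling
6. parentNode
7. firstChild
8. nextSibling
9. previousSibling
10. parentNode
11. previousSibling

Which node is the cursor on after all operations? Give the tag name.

After 1 (firstChild): section
After 2 (nextSibling): header
After 3 (nextSibling): img
After 4 (previousSibling): header
After 5 (nextSibling): img
After 6 (parentNode): th
After 7 (firstChild): section
After 8 (nextSibling): header
After 9 (previousSibling): section
After 10 (parentNode): th
After 11 (previousSibling): th (no-op, stayed)

Answer: th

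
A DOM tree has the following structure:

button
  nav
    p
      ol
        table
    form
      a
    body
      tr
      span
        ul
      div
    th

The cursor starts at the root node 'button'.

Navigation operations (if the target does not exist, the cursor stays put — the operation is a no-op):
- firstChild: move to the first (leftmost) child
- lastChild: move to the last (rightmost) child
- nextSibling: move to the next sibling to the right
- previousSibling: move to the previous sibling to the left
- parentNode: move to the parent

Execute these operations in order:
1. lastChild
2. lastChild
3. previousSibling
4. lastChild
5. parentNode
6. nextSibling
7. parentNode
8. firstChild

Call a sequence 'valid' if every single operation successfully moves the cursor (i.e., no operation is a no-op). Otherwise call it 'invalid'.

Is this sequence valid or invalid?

After 1 (lastChild): nav
After 2 (lastChild): th
After 3 (previousSibling): body
After 4 (lastChild): div
After 5 (parentNode): body
After 6 (nextSibling): th
After 7 (parentNode): nav
After 8 (firstChild): p

Answer: valid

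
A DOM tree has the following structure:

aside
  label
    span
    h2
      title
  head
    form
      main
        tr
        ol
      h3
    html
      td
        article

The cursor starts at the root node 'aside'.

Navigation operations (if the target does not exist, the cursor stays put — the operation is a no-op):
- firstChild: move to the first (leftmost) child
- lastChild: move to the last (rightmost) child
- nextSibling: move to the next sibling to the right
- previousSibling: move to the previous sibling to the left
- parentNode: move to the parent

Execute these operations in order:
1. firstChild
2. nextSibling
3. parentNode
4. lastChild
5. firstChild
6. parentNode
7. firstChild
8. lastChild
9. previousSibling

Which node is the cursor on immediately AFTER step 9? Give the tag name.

After 1 (firstChild): label
After 2 (nextSibling): head
After 3 (parentNode): aside
After 4 (lastChild): head
After 5 (firstChild): form
After 6 (parentNode): head
After 7 (firstChild): form
After 8 (lastChild): h3
After 9 (previousSibling): main

Answer: main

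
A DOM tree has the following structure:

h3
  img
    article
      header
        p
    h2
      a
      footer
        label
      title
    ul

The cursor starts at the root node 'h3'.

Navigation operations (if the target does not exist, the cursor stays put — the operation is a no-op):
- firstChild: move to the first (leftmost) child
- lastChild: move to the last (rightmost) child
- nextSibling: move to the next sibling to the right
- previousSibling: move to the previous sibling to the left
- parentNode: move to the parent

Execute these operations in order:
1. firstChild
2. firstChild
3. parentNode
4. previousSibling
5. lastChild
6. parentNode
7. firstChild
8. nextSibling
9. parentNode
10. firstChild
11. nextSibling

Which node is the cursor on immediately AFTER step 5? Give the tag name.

Answer: ul

Derivation:
After 1 (firstChild): img
After 2 (firstChild): article
After 3 (parentNode): img
After 4 (previousSibling): img (no-op, stayed)
After 5 (lastChild): ul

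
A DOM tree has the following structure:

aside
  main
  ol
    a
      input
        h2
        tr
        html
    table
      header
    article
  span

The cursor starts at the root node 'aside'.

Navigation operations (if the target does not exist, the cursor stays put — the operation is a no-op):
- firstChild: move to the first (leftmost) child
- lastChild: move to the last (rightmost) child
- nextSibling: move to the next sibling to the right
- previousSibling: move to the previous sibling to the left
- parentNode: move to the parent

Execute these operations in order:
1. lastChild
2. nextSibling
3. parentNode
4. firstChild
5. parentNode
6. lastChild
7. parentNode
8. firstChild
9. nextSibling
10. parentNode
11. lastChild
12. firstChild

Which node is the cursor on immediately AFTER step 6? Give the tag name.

After 1 (lastChild): span
After 2 (nextSibling): span (no-op, stayed)
After 3 (parentNode): aside
After 4 (firstChild): main
After 5 (parentNode): aside
After 6 (lastChild): span

Answer: span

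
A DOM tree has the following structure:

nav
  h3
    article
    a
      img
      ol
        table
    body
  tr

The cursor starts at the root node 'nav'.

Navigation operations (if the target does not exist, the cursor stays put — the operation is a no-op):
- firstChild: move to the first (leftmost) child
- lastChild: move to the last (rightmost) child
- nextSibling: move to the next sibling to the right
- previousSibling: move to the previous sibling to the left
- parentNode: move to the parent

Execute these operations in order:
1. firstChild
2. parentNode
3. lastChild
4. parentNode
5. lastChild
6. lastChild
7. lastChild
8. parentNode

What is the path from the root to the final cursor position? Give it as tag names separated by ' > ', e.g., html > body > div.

After 1 (firstChild): h3
After 2 (parentNode): nav
After 3 (lastChild): tr
After 4 (parentNode): nav
After 5 (lastChild): tr
After 6 (lastChild): tr (no-op, stayed)
After 7 (lastChild): tr (no-op, stayed)
After 8 (parentNode): nav

Answer: nav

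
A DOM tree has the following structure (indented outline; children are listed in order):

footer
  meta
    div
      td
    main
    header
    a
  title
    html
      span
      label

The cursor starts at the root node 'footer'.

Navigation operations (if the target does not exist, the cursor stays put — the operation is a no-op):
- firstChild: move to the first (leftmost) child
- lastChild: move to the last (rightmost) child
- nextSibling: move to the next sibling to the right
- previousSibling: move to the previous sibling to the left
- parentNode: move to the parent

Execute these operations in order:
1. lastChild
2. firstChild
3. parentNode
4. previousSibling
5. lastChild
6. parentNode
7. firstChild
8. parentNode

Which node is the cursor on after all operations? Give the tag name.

Answer: meta

Derivation:
After 1 (lastChild): title
After 2 (firstChild): html
After 3 (parentNode): title
After 4 (previousSibling): meta
After 5 (lastChild): a
After 6 (parentNode): meta
After 7 (firstChild): div
After 8 (parentNode): meta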